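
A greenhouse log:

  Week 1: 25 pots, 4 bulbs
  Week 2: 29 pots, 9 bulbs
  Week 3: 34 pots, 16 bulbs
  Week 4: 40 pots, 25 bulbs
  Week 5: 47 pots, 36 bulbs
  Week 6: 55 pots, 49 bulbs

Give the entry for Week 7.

Pots — differences are 4, 5, 6, … (increasing by 1 each time): 25, 29, 34, 40, 47, 55 → 64.
Bulbs: perfect squares: 2², 3², 4², …, so 4, 9, 16, 25, 36, 49 → 64.
Putting it together: 64 pots, 64 bulbs.

64 pots, 64 bulbs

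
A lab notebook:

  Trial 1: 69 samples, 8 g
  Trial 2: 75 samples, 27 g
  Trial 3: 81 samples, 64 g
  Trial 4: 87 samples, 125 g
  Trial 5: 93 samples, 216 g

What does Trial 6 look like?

99 samples, 343 g

Samples — +6 each step: 69, 75, 81, 87, 93 → 99.
G goes 8, 27, 64, 125, 216 → 343 (perfect cubes: 2³, 3³, 4³, …).
So the next record is 99 samples, 343 g.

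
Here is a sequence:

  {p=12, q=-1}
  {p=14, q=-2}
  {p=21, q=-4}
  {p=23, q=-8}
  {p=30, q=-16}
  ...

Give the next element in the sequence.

{p=32, q=-32}

P: 12, 14, 21, 23, 30 → 32 (alternating steps +2, +7, +2, +7, …).
Q: ×2 each step, so -1, -2, -4, -8, -16 → -32.
Combining the parts gives {p=32, q=-32}.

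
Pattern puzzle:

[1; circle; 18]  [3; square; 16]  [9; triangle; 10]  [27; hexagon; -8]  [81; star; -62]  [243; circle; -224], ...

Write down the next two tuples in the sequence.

[729; square; -710], [2187; triangle; -2168]

First slot: 1, 3, 9, 27, 81, 243 → 729 → 2187 (×3 each step).
For the shape, repeats circle → square → triangle → hexagon → star: circle, square, triangle, hexagon, star, circle → square → triangle.
Third slot: together with the first slot always sums to 19; 18, 16, 10, -8, -62, -224 → -710 → -2168.
Putting the parts together: [729; square; -710] and then [2187; triangle; -2168].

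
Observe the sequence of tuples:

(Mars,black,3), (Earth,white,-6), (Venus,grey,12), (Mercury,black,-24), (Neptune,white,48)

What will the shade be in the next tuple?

Shade: black, white, grey, black, white → grey (repeats black → white → grey).

grey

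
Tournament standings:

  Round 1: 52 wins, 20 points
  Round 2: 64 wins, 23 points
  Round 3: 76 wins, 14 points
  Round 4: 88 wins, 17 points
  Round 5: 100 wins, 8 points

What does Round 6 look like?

Wins: +12 each step, so 52, 64, 76, 88, 100 → 112.
Points — alternating steps +3, −9, +3, −9, …: 20, 23, 14, 17, 8 → 11.
Combining the parts gives 112 wins, 11 points.

112 wins, 11 points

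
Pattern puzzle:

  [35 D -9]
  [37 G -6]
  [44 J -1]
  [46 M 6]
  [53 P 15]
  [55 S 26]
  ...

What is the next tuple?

First component: alternating steps +2, +7, +2, +7, …; 35, 37, 44, 46, 53, 55 → 62.
Letter: letters move forward 3 places in the alphabet; D, G, J, M, P, S → V.
Third component: differences are 3, 5, 7, … (increasing by 2 each time); -9, -6, -1, 6, 15, 26 → 39.
Combining the parts gives [62 V 39].

[62 V 39]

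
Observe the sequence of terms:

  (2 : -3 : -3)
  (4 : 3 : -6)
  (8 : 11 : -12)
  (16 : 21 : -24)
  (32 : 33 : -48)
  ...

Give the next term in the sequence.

First value: ×2 each step, so 2, 4, 8, 16, 32 → 64.
Second value: differences are 6, 8, 10, … (increasing by 2 each time); -3, 3, 11, 21, 33 → 47.
For the third value, ×2 each step: -3, -6, -12, -24, -48 → -96.
Combining the parts gives (64 : 47 : -96).

(64 : 47 : -96)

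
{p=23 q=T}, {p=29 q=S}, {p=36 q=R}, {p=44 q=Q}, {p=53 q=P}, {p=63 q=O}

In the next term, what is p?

P — differences are 6, 7, 8, … (increasing by 1 each time): 23, 29, 36, 44, 53, 63 → 74.

74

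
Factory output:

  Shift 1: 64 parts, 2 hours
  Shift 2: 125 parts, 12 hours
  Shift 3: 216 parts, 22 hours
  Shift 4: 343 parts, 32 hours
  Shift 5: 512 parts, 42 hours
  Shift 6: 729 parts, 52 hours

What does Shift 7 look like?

For the parts, perfect cubes: 4³, 5³, 6³, …: 64, 125, 216, 343, 512, 729 → 1000.
Hours: +10 each step, so 2, 12, 22, 32, 42, 52 → 62.
So the next row is 1000 parts, 62 hours.

1000 parts, 62 hours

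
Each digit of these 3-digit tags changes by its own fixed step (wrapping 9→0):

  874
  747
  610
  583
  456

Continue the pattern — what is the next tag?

329

First digit: −1 each step, mod 10, so 8, 7, 6, 5, 4 → 3.
Second digit — −3 each step, mod 10: 7, 4, 1, 8, 5 → 2.
Third digit — +3 each step, mod 10: 4, 7, 0, 3, 6 → 9.
Putting it together: 329.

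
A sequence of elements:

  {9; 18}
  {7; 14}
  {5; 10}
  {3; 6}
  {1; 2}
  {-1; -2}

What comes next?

{-3; -6}

First component: −2 each step, so 9, 7, 5, 3, 1, -1 → -3.
Second component: 18, 14, 10, 6, 2, -2 → -6 (always 2 × the first component).
So the next element is {-3; -6}.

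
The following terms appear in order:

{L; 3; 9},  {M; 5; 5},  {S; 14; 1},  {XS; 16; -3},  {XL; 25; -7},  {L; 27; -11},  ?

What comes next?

Size: repeats L → M → S → XS → XL; L, M, S, XS, XL, L → M.
Second entry: alternating steps +2, +9, +2, +9, …, so 3, 5, 14, 16, 25, 27 → 36.
Third entry: −4 each step, so 9, 5, 1, -3, -7, -11 → -15.
So the next term is {M; 36; -15}.

{M; 36; -15}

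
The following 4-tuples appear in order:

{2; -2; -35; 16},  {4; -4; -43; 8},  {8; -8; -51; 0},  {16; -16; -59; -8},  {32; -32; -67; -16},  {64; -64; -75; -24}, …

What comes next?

{128; -128; -83; -32}

First component goes 2, 4, 8, 16, 32, 64 → 128 (×2 each step).
Second component — ×2 each step: -2, -4, -8, -16, -32, -64 → -128.
Third component goes -35, -43, -51, -59, -67, -75 → -83 (−8 each step).
Fourth component: −8 each step; 16, 8, 0, -8, -16, -24 → -32.
Putting it together: {128; -128; -83; -32}.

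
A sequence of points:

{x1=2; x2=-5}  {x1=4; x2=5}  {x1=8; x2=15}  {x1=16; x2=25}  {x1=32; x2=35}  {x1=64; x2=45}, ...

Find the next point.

X1 — ×2 each step: 2, 4, 8, 16, 32, 64 → 128.
For the x2, +10 each step: -5, 5, 15, 25, 35, 45 → 55.
So the next point is {x1=128; x2=55}.

{x1=128; x2=55}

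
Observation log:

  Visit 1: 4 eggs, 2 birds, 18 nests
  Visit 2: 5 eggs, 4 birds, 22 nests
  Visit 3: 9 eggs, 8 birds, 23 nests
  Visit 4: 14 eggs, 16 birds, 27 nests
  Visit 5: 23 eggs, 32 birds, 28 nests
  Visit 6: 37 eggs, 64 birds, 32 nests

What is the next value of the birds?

128

Birds goes 2, 4, 8, 16, 32, 64 → 128 (×2 each step).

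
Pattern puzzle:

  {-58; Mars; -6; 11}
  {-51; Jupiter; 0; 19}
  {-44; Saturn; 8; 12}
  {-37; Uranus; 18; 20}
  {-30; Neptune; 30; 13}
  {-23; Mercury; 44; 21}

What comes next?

{-16; Venus; 60; 14}

First entry: -58, -51, -44, -37, -30, -23 → -16 (+7 each step).
Planet: Mars, Jupiter, Saturn, Uranus, Neptune, Mercury → Venus (runs through the planets Mercury→Neptune).
Third entry goes -6, 0, 8, 18, 30, 44 → 60 (differences are 6, 8, 10, … (increasing by 2 each time)).
Fourth entry: alternating steps +8, −7, +8, −7, …; 11, 19, 12, 20, 13, 21 → 14.
Combining the parts gives {-16; Venus; 60; 14}.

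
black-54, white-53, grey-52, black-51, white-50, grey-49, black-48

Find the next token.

Shade: black, white, grey, black, white, grey, black → white (repeats black → white → grey).
Second component: −1 each step, so 54, 53, 52, 51, 50, 49, 48 → 47.
Combining the parts gives white-47.

white-47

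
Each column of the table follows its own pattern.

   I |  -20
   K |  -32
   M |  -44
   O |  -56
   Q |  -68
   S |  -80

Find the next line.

U  -92

For the letter, letters move forward 2 places in the alphabet: I, K, M, O, Q, S → U.
For the second component, −12 each step: -20, -32, -44, -56, -68, -80 → -92.
Combining the parts gives U  -92.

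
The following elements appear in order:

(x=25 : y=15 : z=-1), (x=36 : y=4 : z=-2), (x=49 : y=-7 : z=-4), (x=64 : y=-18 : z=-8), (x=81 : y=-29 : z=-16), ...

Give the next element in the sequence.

(x=100 : y=-40 : z=-32)

For the x, perfect squares: 5², 6², 7², …: 25, 36, 49, 64, 81 → 100.
For the y, −11 each step: 15, 4, -7, -18, -29 → -40.
Z — ×2 each step: -1, -2, -4, -8, -16 → -32.
Combining the parts gives (x=100 : y=-40 : z=-32).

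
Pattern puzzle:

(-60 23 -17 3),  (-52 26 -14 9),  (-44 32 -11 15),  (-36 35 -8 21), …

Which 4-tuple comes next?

First component — +8 each step: -60, -52, -44, -36 → -28.
Second component: 23, 26, 32, 35 → 41 (alternating steps +3, +6, +3, +6, …).
Third component: -17, -14, -11, -8 → -5 (+3 each step).
Fourth component: 3, 9, 15, 21 → 27 (+6 each step).
Combining the parts gives (-28 41 -5 27).

(-28 41 -5 27)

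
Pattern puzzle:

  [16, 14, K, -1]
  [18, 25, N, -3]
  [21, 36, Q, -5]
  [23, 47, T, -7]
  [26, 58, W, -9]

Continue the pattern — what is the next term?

First part: alternating steps +2, +3, +2, +3, …, so 16, 18, 21, 23, 26 → 28.
Second part: 14, 25, 36, 47, 58 → 69 (+11 each step).
Letter goes K, N, Q, T, W → Z (letters move forward 3 places in the alphabet).
Fourth part: −2 each step; -1, -3, -5, -7, -9 → -11.
So the next term is [28, 69, Z, -11].

[28, 69, Z, -11]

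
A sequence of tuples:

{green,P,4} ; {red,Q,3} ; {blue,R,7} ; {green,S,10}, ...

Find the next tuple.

{red,T,17}

Colour goes green, red, blue, green → red (repeats green → red → blue).
Letter: P, Q, R, S → T (letters move forward 1 place in the alphabet).
Third part: each term is the sum of the two before it, so 4, 3, 7, 10 → 17.
So the next tuple is {red,T,17}.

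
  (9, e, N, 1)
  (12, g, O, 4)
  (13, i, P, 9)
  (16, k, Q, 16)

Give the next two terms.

(17, m, R, 25), (20, o, S, 36)

First component goes 9, 12, 13, 16 → 17 → 20 (alternating steps +3, +1, +3, +1, …).
First letter: letters move forward 2 places in the alphabet; e, g, i, k → m → o.
For the second letter, letters move forward 1 place in the alphabet: N, O, P, Q → R → S.
Fourth component: perfect squares: 1², 2², 3², …, so 1, 4, 9, 16 → 25 → 36.
Putting the parts together: (17, m, R, 25) and then (20, o, S, 36).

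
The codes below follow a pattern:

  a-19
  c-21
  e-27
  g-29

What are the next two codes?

i-35 then k-37

Letter: letters move forward 2 places in the alphabet, so a, c, e, g → i → k.
For the second component, alternating steps +2, +6, +2, +6, …: 19, 21, 27, 29 → 35 → 37.
Putting the parts together: i-35 and then k-37.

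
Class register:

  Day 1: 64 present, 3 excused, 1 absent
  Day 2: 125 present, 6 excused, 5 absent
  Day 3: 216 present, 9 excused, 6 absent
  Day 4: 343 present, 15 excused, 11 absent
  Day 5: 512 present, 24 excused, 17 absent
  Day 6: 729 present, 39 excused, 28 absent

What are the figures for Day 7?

Present: perfect cubes: 4³, 5³, 6³, …; 64, 125, 216, 343, 512, 729 → 1000.
Excused: each term is the sum of the two before it, so 3, 6, 9, 15, 24, 39 → 63.
Absent — each term is the sum of the two before it: 1, 5, 6, 11, 17, 28 → 45.
Combining the parts gives 1000 present, 63 excused, 45 absent.

1000 present, 63 excused, 45 absent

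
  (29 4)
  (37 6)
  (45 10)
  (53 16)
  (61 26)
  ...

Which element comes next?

(69 42)

First entry — +8 each step: 29, 37, 45, 53, 61 → 69.
Second entry — each term is the sum of the two before it: 4, 6, 10, 16, 26 → 42.
Putting it together: (69 42).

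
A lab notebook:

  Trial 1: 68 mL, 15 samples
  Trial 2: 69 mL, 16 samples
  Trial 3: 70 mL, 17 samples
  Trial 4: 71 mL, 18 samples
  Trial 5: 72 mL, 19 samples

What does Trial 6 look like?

73 mL, 20 samples

ML: +1 each step; 68, 69, 70, 71, 72 → 73.
Samples — +1 each step: 15, 16, 17, 18, 19 → 20.
So the next record is 73 mL, 20 samples.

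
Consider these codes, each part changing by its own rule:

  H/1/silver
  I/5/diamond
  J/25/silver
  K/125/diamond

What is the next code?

L/625/silver

Letter goes H, I, J, K → L (letters move forward 1 place in the alphabet).
Second component: ×5 each step; 1, 5, 25, 125 → 625.
Rank: alternates silver ↔ diamond; silver, diamond, silver, diamond → silver.
Combining the parts gives L/625/silver.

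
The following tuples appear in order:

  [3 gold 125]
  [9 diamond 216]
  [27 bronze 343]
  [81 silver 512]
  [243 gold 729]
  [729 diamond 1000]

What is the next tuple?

[2187 bronze 1331]

First slot: ×3 each step; 3, 9, 27, 81, 243, 729 → 2187.
Rank: repeats gold → diamond → bronze → silver, so gold, diamond, bronze, silver, gold, diamond → bronze.
Third slot: 125, 216, 343, 512, 729, 1000 → 1331 (perfect cubes: 5³, 6³, 7³, …).
Combining the parts gives [2187 bronze 1331].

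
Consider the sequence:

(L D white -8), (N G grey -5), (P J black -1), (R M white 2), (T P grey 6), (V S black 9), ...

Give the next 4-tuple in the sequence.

(X V white 13)

First letter: L, N, P, R, T, V → X (letters move forward 2 places in the alphabet).
For the second letter, letters move forward 3 places in the alphabet: D, G, J, M, P, S → V.
Shade — repeats white → grey → black: white, grey, black, white, grey, black → white.
Fourth slot: alternating steps +3, +4, +3, +4, …; -8, -5, -1, 2, 6, 9 → 13.
Putting it together: (X V white 13).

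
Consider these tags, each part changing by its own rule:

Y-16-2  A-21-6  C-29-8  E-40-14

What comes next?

G-54-22

Letter goes Y, A, C, E → G (letters move forward 2 places in the alphabet, wrapping Z→A).
Second component: differences are 5, 8, 11, … (increasing by 3 each time), so 16, 21, 29, 40 → 54.
Third component: each term is the sum of the two before it; 2, 6, 8, 14 → 22.
Combining the parts gives G-54-22.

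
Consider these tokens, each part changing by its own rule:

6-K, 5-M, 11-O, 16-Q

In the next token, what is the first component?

First component goes 6, 5, 11, 16 → 27 (each term is the sum of the two before it).

27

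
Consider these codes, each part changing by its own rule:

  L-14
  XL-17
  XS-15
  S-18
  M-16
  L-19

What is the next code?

XL-17

Size: repeats L → XL → XS → S → M; L, XL, XS, S, M, L → XL.
Second component goes 14, 17, 15, 18, 16, 19 → 17 (alternating steps +3, −2, +3, −2, …).
Putting it together: XL-17.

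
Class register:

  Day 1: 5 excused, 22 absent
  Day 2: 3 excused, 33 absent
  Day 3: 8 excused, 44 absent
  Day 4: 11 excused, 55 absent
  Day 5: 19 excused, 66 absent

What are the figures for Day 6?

Excused: each term is the sum of the two before it; 5, 3, 8, 11, 19 → 30.
Absent goes 22, 33, 44, 55, 66 → 77 (+11 each step).
Putting it together: 30 excused, 77 absent.

30 excused, 77 absent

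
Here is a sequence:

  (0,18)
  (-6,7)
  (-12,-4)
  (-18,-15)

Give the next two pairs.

(-24,-26), (-30,-37)

First coordinate — −6 each step: 0, -6, -12, -18 → -24 → -30.
Second coordinate: −11 each step; 18, 7, -4, -15 → -26 → -37.
Putting the parts together: (-24,-26) and then (-30,-37).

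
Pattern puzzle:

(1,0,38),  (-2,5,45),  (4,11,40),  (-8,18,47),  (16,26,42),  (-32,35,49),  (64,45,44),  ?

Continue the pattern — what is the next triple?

(-128,56,51)

First value: 1, -2, 4, -8, 16, -32, 64 → -128 (×(-2) each step).
Second value: differences are 5, 6, 7, … (increasing by 1 each time), so 0, 5, 11, 18, 26, 35, 45 → 56.
Third value goes 38, 45, 40, 47, 42, 49, 44 → 51 (alternating steps +7, −5, +7, −5, …).
So the next triple is (-128,56,51).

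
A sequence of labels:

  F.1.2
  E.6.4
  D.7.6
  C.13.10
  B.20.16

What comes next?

Letter: F, E, D, C, B → A (letters move back 1 place in the alphabet).
Second component — each term is the sum of the two before it: 1, 6, 7, 13, 20 → 33.
Third component goes 2, 4, 6, 10, 16 → 26 (each term is the sum of the two before it).
Combining the parts gives A.33.26.

A.33.26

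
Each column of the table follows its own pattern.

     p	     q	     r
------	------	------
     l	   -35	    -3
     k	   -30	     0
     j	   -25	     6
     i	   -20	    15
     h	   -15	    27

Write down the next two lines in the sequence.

Column p — letters move back 1 place in the alphabet: l, k, j, i, h → g → f.
Column q: +5 each step; -35, -30, -25, -20, -15 → -10 → -5.
Column r goes -3, 0, 6, 15, 27 → 42 → 60 (differences are 3, 6, 9, … (increasing by 3 each time)).
Putting the parts together: g  -10  42 and then f  -5  60.

g  -10  42; f  -5  60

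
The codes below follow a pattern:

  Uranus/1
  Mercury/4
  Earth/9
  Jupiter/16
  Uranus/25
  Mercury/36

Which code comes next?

Earth/49

Planet goes Uranus, Mercury, Earth, Jupiter, Uranus, Mercury → Earth (repeats Uranus → Mercury → Earth → Jupiter).
Second component: perfect squares: 1², 2², 3², …, so 1, 4, 9, 16, 25, 36 → 49.
Putting it together: Earth/49.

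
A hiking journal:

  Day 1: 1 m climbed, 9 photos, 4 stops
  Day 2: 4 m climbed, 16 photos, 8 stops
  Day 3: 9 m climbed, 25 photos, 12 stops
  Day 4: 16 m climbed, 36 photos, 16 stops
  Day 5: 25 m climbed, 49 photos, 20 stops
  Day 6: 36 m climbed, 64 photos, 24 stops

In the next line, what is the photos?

Photos — perfect squares: 3², 4², 5², …: 9, 16, 25, 36, 49, 64 → 81.

81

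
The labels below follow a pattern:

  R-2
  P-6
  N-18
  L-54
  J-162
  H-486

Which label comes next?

Letter goes R, P, N, L, J, H → F (letters move back 2 places in the alphabet).
For the second component, ×3 each step: 2, 6, 18, 54, 162, 486 → 1458.
So the next label is F-1458.

F-1458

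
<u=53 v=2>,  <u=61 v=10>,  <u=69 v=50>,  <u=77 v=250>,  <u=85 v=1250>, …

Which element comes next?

<u=93 v=6250>

U: 53, 61, 69, 77, 85 → 93 (+8 each step).
For the v, ×5 each step: 2, 10, 50, 250, 1250 → 6250.
Putting it together: <u=93 v=6250>.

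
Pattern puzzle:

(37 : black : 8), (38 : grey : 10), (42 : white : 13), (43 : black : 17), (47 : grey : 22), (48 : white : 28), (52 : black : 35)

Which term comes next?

First value: 37, 38, 42, 43, 47, 48, 52 → 53 (alternating steps +1, +4, +1, +4, …).
Shade — repeats black → grey → white: black, grey, white, black, grey, white, black → grey.
Third value: differences are 2, 3, 4, … (increasing by 1 each time); 8, 10, 13, 17, 22, 28, 35 → 43.
Putting it together: (53 : grey : 43).

(53 : grey : 43)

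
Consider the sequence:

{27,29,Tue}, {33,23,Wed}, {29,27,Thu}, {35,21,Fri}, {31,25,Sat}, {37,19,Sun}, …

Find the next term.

{33,23,Mon}

First coordinate goes 27, 33, 29, 35, 31, 37 → 33 (alternating steps +6, −4, +6, −4, …).
Second coordinate: 29, 23, 27, 21, 25, 19 → 23 (together with the first coordinate always sums to 56).
Day goes Tue, Wed, Thu, Fri, Sat, Sun → Mon (runs through the weekdays Mon→Sun).
So the next term is {33,23,Mon}.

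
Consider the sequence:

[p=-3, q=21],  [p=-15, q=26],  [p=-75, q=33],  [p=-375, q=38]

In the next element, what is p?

For the p, ×5 each step: -3, -15, -75, -375 → -1875.
For the q, alternating steps +5, +7, +5, +7, …: 21, 26, 33, 38 → 45.

-1875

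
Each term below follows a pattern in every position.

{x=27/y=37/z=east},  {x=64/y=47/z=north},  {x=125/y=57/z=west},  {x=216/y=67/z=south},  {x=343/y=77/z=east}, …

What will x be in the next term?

For the x, perfect cubes: 3³, 4³, 5³, …: 27, 64, 125, 216, 343 → 512.
For the y, +10 each step: 37, 47, 57, 67, 77 → 87.
Z — repeats east → north → west → south: east, north, west, south, east → north.

512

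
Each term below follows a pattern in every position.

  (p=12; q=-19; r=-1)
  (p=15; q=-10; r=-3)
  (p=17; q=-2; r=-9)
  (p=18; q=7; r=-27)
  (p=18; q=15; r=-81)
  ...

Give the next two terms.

P: differences are 3, 2, 1, … (decreasing by 1 each time), so 12, 15, 17, 18, 18 → 17 → 15.
Q goes -19, -10, -2, 7, 15 → 24 → 32 (alternating steps +9, +8, +9, +8, …).
R: -1, -3, -9, -27, -81 → -243 → -729 (×3 each step).
Putting the parts together: (p=17; q=24; r=-243) and then (p=15; q=32; r=-729).

(p=17; q=24; r=-243), (p=15; q=32; r=-729)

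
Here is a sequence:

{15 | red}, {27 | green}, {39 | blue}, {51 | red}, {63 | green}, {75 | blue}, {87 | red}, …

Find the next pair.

{99 | green}

First coordinate goes 15, 27, 39, 51, 63, 75, 87 → 99 (+12 each step).
Colour: repeats red → green → blue; red, green, blue, red, green, blue, red → green.
So the next pair is {99 | green}.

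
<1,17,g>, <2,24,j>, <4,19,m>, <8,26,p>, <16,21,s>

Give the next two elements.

First value — ×2 each step: 1, 2, 4, 8, 16 → 32 → 64.
Second value — alternating steps +7, −5, +7, −5, …: 17, 24, 19, 26, 21 → 28 → 23.
For the letter, letters move forward 3 places in the alphabet: g, j, m, p, s → v → y.
Putting the parts together: <32,28,v> and then <64,23,y>.

<32,28,v>, <64,23,y>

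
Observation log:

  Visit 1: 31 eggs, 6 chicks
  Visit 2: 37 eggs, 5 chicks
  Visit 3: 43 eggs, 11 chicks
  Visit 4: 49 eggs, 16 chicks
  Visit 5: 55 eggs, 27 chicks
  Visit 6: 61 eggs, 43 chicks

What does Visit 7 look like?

For the eggs, +6 each step: 31, 37, 43, 49, 55, 61 → 67.
Chicks: 6, 5, 11, 16, 27, 43 → 70 (each term is the sum of the two before it).
Putting it together: 67 eggs, 70 chicks.

67 eggs, 70 chicks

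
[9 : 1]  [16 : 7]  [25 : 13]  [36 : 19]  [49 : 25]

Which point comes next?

[64 : 31]

First part: perfect squares: 3², 4², 5², …; 9, 16, 25, 36, 49 → 64.
Second part: +6 each step, so 1, 7, 13, 19, 25 → 31.
So the next point is [64 : 31].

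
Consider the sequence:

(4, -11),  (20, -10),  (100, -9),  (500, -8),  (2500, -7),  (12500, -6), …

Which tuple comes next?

First component — ×5 each step: 4, 20, 100, 500, 2500, 12500 → 62500.
Second component: +1 each step; -11, -10, -9, -8, -7, -6 → -5.
Putting it together: (62500, -5).

(62500, -5)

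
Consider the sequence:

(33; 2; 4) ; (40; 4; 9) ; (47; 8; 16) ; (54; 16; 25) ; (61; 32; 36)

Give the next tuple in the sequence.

(68; 64; 49)

First coordinate — +7 each step: 33, 40, 47, 54, 61 → 68.
Second coordinate: ×2 each step; 2, 4, 8, 16, 32 → 64.
Third coordinate — perfect squares: 2², 3², 4², …: 4, 9, 16, 25, 36 → 49.
Combining the parts gives (68; 64; 49).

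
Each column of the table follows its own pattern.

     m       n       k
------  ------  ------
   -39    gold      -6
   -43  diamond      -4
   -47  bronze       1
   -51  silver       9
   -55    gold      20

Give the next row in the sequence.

Column m goes -39, -43, -47, -51, -55 → -59 (−4 each step).
Column n goes gold, diamond, bronze, silver, gold → diamond (repeats gold → diamond → bronze → silver).
Column k — differences are 2, 5, 8, … (increasing by 3 each time): -6, -4, 1, 9, 20 → 34.
Putting it together: -59  diamond  34.

-59  diamond  34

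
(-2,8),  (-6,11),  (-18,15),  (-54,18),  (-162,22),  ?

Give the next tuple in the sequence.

(-486,25)

First part: ×3 each step, so -2, -6, -18, -54, -162 → -486.
Second part goes 8, 11, 15, 18, 22 → 25 (alternating steps +3, +4, +3, +4, …).
So the next tuple is (-486,25).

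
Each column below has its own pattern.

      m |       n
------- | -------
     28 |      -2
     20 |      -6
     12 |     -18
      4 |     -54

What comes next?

Column m — −8 each step: 28, 20, 12, 4 → -4.
Column n goes -2, -6, -18, -54 → -162 (×3 each step).
So the next line is -4  -162.

-4  -162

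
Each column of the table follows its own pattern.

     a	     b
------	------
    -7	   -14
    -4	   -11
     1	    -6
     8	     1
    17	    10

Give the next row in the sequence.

Column a goes -7, -4, 1, 8, 17 → 28 (differences are 3, 5, 7, … (increasing by 2 each time)).
Column b: -14, -11, -6, 1, 10 → 21 (always 7 less than the column a).
So the next row is 28  21.

28  21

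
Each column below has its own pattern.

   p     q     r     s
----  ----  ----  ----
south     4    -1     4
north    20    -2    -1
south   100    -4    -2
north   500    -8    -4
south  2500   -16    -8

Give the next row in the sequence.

For the column p, alternates south ↔ north: south, north, south, north, south → north.
Column q: 4, 20, 100, 500, 2500 → 12500 (×5 each step).
For the column r, ×2 each step: -1, -2, -4, -8, -16 → -32.
For the column s, always the previous value of the column r: 4, -1, -2, -4, -8 → -16.
So the next row is north  12500  -32  -16.

north  12500  -32  -16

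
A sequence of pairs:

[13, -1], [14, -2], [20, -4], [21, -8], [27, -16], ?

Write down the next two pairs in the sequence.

[28, -32], [34, -64]

First component: alternating steps +1, +6, +1, +6, …, so 13, 14, 20, 21, 27 → 28 → 34.
Second component goes -1, -2, -4, -8, -16 → -32 → -64 (×2 each step).
So the next two pairs are [28, -32] and [34, -64].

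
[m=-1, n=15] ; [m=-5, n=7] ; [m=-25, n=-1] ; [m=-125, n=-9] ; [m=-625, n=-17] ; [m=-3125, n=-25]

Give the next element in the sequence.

[m=-15625, n=-33]

M — ×5 each step: -1, -5, -25, -125, -625, -3125 → -15625.
N: 15, 7, -1, -9, -17, -25 → -33 (−8 each step).
Putting it together: [m=-15625, n=-33].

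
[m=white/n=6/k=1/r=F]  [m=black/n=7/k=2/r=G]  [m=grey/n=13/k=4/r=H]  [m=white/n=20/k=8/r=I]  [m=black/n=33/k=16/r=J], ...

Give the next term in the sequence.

M — repeats white → black → grey: white, black, grey, white, black → grey.
N goes 6, 7, 13, 20, 33 → 53 (each term is the sum of the two before it).
K: ×2 each step; 1, 2, 4, 8, 16 → 32.
R: F, G, H, I, J → K (letters move forward 1 place in the alphabet).
So the next term is [m=grey/n=53/k=32/r=K].

[m=grey/n=53/k=32/r=K]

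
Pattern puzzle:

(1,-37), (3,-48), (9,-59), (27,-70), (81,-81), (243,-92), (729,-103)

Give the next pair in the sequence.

(2187,-114)

First slot goes 1, 3, 9, 27, 81, 243, 729 → 2187 (×3 each step).
Second slot: −11 each step, so -37, -48, -59, -70, -81, -92, -103 → -114.
Combining the parts gives (2187,-114).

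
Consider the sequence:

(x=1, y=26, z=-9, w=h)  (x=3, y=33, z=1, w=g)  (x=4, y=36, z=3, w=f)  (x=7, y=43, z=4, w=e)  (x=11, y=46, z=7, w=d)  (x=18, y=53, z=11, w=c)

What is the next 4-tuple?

(x=29, y=56, z=18, w=b)

X: each term is the sum of the two before it; 1, 3, 4, 7, 11, 18 → 29.
Y: alternating steps +7, +3, +7, +3, …, so 26, 33, 36, 43, 46, 53 → 56.
Z goes -9, 1, 3, 4, 7, 11 → 18 (always the previous value of the x).
For the w, letters move back 1 place in the alphabet: h, g, f, e, d, c → b.
Putting it together: (x=29, y=56, z=18, w=b).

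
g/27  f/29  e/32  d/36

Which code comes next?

c/41

Letter: letters move back 1 place in the alphabet; g, f, e, d → c.
Second component goes 27, 29, 32, 36 → 41 (differences are 2, 3, 4, … (increasing by 1 each time)).
Putting it together: c/41.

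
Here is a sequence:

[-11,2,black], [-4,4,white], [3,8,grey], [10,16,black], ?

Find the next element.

First part: +7 each step, so -11, -4, 3, 10 → 17.
Second part: 2, 4, 8, 16 → 32 (×2 each step).
For the shade, repeats black → white → grey: black, white, grey, black → white.
Putting it together: [17,32,white].

[17,32,white]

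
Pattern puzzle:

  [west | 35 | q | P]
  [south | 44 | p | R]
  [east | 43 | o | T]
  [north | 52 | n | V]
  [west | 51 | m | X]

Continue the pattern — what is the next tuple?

[south | 60 | l | Z]

For the direction, repeats west → south → east → north: west, south, east, north, west → south.
For the second coordinate, alternating steps +9, −1, +9, −1, …: 35, 44, 43, 52, 51 → 60.
First letter: letters move back 1 place in the alphabet; q, p, o, n, m → l.
Second letter goes P, R, T, V, X → Z (letters move forward 2 places in the alphabet).
Putting it together: [south | 60 | l | Z].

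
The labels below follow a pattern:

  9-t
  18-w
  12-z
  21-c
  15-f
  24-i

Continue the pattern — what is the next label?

18-l

First component goes 9, 18, 12, 21, 15, 24 → 18 (alternating steps +9, −6, +9, −6, …).
Letter: letters move forward 3 places in the alphabet, wrapping Z→A; t, w, z, c, f, i → l.
So the next label is 18-l.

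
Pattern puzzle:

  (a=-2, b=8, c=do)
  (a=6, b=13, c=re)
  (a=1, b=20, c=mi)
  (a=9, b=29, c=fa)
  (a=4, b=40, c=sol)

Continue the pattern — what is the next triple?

A: alternating steps +8, −5, +8, −5, …, so -2, 6, 1, 9, 4 → 12.
B: differences are 5, 7, 9, … (increasing by 2 each time), so 8, 13, 20, 29, 40 → 53.
C: runs through the solfège scale do→ti, so do, re, mi, fa, sol → la.
So the next triple is (a=12, b=53, c=la).

(a=12, b=53, c=la)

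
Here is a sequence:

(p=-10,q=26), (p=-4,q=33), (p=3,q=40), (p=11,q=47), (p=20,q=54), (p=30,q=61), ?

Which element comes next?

P — differences are 6, 7, 8, … (increasing by 1 each time): -10, -4, 3, 11, 20, 30 → 41.
For the q, +7 each step: 26, 33, 40, 47, 54, 61 → 68.
Combining the parts gives (p=41,q=68).

(p=41,q=68)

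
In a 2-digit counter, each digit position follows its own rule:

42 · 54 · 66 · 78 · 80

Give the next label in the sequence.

92

First digit goes 4, 5, 6, 7, 8 → 9 (+1 each step, mod 10).
Second digit — +2 each step, mod 10: 2, 4, 6, 8, 0 → 2.
Putting it together: 92.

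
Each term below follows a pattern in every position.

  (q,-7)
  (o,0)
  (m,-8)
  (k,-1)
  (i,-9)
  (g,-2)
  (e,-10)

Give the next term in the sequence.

Letter goes q, o, m, k, i, g, e → c (letters move back 2 places in the alphabet).
Second coordinate: -7, 0, -8, -1, -9, -2, -10 → -3 (alternating steps +7, −8, +7, −8, …).
So the next term is (c,-3).

(c,-3)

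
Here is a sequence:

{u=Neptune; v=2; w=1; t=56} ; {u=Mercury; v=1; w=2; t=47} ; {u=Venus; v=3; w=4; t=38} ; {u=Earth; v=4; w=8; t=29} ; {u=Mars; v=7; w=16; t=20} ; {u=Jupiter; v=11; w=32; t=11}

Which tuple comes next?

{u=Saturn; v=18; w=64; t=2}

For the u, runs through the planets Mercury→Neptune: Neptune, Mercury, Venus, Earth, Mars, Jupiter → Saturn.
For the v, each term is the sum of the two before it: 2, 1, 3, 4, 7, 11 → 18.
W goes 1, 2, 4, 8, 16, 32 → 64 (×2 each step).
T: 56, 47, 38, 29, 20, 11 → 2 (−9 each step).
Combining the parts gives {u=Saturn; v=18; w=64; t=2}.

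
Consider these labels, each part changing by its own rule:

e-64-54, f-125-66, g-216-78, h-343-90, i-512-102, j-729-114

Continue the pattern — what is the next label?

Letter goes e, f, g, h, i, j → k (letters move forward 1 place in the alphabet).
Second component goes 64, 125, 216, 343, 512, 729 → 1000 (perfect cubes: 4³, 5³, 6³, …).
Third component goes 54, 66, 78, 90, 102, 114 → 126 (+12 each step).
Putting it together: k-1000-126.

k-1000-126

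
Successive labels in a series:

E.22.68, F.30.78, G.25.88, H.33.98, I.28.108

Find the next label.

Letter: letters move forward 1 place in the alphabet; E, F, G, H, I → J.
Second component: alternating steps +8, −5, +8, −5, …, so 22, 30, 25, 33, 28 → 36.
Third component: +10 each step; 68, 78, 88, 98, 108 → 118.
Putting it together: J.36.118.

J.36.118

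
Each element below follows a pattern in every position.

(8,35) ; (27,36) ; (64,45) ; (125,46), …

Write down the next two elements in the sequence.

(216,55), (343,56)

First part goes 8, 27, 64, 125 → 216 → 343 (perfect cubes: 2³, 3³, 4³, …).
For the second part, alternating steps +1, +9, +1, +9, …: 35, 36, 45, 46 → 55 → 56.
So the next two elements are (216,55) and (343,56).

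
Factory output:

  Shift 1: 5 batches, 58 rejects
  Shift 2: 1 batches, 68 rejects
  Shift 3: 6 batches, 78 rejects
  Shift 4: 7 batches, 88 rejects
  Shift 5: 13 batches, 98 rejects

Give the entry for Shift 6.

20 batches, 108 rejects

For the batches, each term is the sum of the two before it: 5, 1, 6, 7, 13 → 20.
Rejects: 58, 68, 78, 88, 98 → 108 (+10 each step).
Putting it together: 20 batches, 108 rejects.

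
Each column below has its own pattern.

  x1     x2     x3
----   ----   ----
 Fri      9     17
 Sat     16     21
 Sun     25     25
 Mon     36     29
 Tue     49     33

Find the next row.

Wed  64  37

Column x1: Fri, Sat, Sun, Mon, Tue → Wed (runs through the weekdays Mon→Sun).
For the column x2, perfect squares: 3², 4², 5², …: 9, 16, 25, 36, 49 → 64.
Column x3 — +4 each step: 17, 21, 25, 29, 33 → 37.
So the next row is Wed  64  37.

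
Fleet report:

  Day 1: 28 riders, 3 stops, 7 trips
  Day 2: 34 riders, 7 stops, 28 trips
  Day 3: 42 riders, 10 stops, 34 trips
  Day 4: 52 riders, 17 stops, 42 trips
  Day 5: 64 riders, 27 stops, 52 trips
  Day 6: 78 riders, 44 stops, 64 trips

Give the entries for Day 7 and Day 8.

94 riders, 71 stops, 78 trips; 112 riders, 115 stops, 94 trips

Riders: differences are 6, 8, 10, … (increasing by 2 each time); 28, 34, 42, 52, 64, 78 → 94 → 112.
Stops: 3, 7, 10, 17, 27, 44 → 71 → 115 (each term is the sum of the two before it).
Trips — always the previous value of the riders: 7, 28, 34, 42, 52, 64 → 78 → 94.
So the next two rows are 94 riders, 71 stops, 78 trips and 112 riders, 115 stops, 94 trips.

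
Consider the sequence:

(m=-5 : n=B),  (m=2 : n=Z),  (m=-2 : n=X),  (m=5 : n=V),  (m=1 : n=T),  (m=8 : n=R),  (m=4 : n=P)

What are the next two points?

For the m, alternating steps +7, −4, +7, −4, …: -5, 2, -2, 5, 1, 8, 4 → 11 → 7.
N goes B, Z, X, V, T, R, P → N → L (letters move back 2 places in the alphabet, wrapping A→Z).
Putting the parts together: (m=11 : n=N) and then (m=7 : n=L).

(m=11 : n=N), (m=7 : n=L)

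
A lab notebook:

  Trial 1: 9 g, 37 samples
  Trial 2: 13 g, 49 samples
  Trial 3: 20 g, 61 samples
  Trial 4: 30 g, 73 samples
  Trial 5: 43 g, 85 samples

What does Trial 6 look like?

59 g, 97 samples

G: 9, 13, 20, 30, 43 → 59 (differences are 4, 7, 10, … (increasing by 3 each time)).
For the samples, +12 each step: 37, 49, 61, 73, 85 → 97.
So the next line is 59 g, 97 samples.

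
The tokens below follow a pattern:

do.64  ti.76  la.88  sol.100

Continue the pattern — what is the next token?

fa.112

Note: do, ti, la, sol → fa (runs backward through the solfège scale do→ti).
Second component: +12 each step, so 64, 76, 88, 100 → 112.
Combining the parts gives fa.112.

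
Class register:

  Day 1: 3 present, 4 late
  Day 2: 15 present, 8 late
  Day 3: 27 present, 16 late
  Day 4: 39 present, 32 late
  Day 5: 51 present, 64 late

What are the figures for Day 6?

Present goes 3, 15, 27, 39, 51 → 63 (+12 each step).
For the late, ×2 each step: 4, 8, 16, 32, 64 → 128.
Putting it together: 63 present, 128 late.

63 present, 128 late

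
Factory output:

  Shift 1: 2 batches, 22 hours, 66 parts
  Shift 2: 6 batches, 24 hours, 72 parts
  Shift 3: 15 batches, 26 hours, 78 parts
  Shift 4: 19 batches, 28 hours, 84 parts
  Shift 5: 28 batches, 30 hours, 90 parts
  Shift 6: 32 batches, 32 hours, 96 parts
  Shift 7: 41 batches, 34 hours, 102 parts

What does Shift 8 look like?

45 batches, 36 hours, 108 parts

Batches: 2, 6, 15, 19, 28, 32, 41 → 45 (alternating steps +4, +9, +4, +9, …).
For the hours, +2 each step: 22, 24, 26, 28, 30, 32, 34 → 36.
Parts goes 66, 72, 78, 84, 90, 96, 102 → 108 (always 3 × the hours).
Putting it together: 45 batches, 36 hours, 108 parts.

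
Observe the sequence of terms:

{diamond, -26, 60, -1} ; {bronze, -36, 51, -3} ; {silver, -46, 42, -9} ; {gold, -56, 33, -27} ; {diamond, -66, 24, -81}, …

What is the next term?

Rank: repeats diamond → bronze → silver → gold, so diamond, bronze, silver, gold, diamond → bronze.
For the second slot, −10 each step: -26, -36, -46, -56, -66 → -76.
Third slot: 60, 51, 42, 33, 24 → 15 (−9 each step).
Fourth slot — ×3 each step: -1, -3, -9, -27, -81 → -243.
Combining the parts gives {bronze, -76, 15, -243}.

{bronze, -76, 15, -243}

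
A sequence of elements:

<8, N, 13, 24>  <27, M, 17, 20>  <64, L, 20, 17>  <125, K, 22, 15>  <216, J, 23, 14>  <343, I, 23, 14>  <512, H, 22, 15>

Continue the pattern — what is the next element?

First coordinate: perfect cubes: 2³, 3³, 4³, …; 8, 27, 64, 125, 216, 343, 512 → 729.
Letter: letters move back 1 place in the alphabet; N, M, L, K, J, I, H → G.
Third coordinate — differences are 4, 3, 2, … (decreasing by 1 each time): 13, 17, 20, 22, 23, 23, 22 → 20.
Fourth coordinate goes 24, 20, 17, 15, 14, 14, 15 → 17 (together with the third coordinate always sums to 37).
Putting it together: <729, G, 20, 17>.

<729, G, 20, 17>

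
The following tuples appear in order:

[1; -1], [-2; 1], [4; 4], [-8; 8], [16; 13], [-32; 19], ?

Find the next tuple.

[64; 26]

First slot: ×(-2) each step; 1, -2, 4, -8, 16, -32 → 64.
Second slot: differences are 2, 3, 4, … (increasing by 1 each time), so -1, 1, 4, 8, 13, 19 → 26.
Putting it together: [64; 26].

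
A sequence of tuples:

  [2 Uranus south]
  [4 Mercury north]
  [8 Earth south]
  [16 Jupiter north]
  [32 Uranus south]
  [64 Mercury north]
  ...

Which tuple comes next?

First entry: ×2 each step, so 2, 4, 8, 16, 32, 64 → 128.
Planet: repeats Uranus → Mercury → Earth → Jupiter; Uranus, Mercury, Earth, Jupiter, Uranus, Mercury → Earth.
Direction — alternates south ↔ north: south, north, south, north, south, north → south.
Putting it together: [128 Earth south].

[128 Earth south]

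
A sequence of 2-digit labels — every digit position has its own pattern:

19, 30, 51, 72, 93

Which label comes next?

First digit: 1, 3, 5, 7, 9 → 1 (+2 each step, mod 10).
Second digit goes 9, 0, 1, 2, 3 → 4 (+1 each step, mod 10).
Putting it together: 14.

14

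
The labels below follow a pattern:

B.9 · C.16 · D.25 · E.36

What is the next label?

Letter: letters move forward 1 place in the alphabet; B, C, D, E → F.
Second component: perfect squares: 3², 4², 5², …; 9, 16, 25, 36 → 49.
Combining the parts gives F.49.

F.49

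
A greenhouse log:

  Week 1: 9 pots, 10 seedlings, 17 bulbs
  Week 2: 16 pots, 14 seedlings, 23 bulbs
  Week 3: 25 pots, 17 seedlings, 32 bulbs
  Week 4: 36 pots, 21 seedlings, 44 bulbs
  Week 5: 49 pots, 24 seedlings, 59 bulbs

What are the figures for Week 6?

64 pots, 28 seedlings, 77 bulbs

For the pots, perfect squares: 3², 4², 5², …: 9, 16, 25, 36, 49 → 64.
Seedlings: 10, 14, 17, 21, 24 → 28 (alternating steps +4, +3, +4, +3, …).
Bulbs — differences are 6, 9, 12, … (increasing by 3 each time): 17, 23, 32, 44, 59 → 77.
Combining the parts gives 64 pots, 28 seedlings, 77 bulbs.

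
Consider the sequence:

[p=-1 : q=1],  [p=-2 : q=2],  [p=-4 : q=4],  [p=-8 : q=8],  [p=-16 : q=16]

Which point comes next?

P: ×2 each step, so -1, -2, -4, -8, -16 → -32.
Q: 1, 2, 4, 8, 16 → 32 (always the negative of the p).
Putting it together: [p=-32 : q=32].

[p=-32 : q=32]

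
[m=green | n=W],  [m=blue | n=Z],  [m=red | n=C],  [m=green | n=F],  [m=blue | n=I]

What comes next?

[m=red | n=L]

For the m, repeats green → blue → red: green, blue, red, green, blue → red.
N — letters move forward 3 places in the alphabet, wrapping Z→A: W, Z, C, F, I → L.
Combining the parts gives [m=red | n=L].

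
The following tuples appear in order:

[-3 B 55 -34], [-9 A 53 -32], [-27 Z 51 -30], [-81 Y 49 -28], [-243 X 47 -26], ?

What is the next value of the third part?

Third part: −2 each step; 55, 53, 51, 49, 47 → 45.

45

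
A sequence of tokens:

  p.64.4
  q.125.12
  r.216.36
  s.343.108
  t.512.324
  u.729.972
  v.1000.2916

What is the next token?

w.1331.8748

Letter: p, q, r, s, t, u, v → w (letters move forward 1 place in the alphabet).
For the second component, perfect cubes: 4³, 5³, 6³, …: 64, 125, 216, 343, 512, 729, 1000 → 1331.
Third component: ×3 each step; 4, 12, 36, 108, 324, 972, 2916 → 8748.
Putting it together: w.1331.8748.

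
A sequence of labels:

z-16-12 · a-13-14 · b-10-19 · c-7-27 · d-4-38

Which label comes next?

Letter — letters move forward 1 place in the alphabet, wrapping Z→A: z, a, b, c, d → e.
Second component: −3 each step; 16, 13, 10, 7, 4 → 1.
Third component — differences are 2, 5, 8, … (increasing by 3 each time): 12, 14, 19, 27, 38 → 52.
So the next label is e-1-52.

e-1-52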